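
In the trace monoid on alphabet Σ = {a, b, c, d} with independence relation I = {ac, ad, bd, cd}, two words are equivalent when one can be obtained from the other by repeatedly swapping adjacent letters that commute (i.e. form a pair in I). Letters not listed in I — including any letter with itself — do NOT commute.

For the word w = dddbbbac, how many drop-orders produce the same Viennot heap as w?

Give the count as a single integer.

piece 0:d — minimal
piece 1:d rests on {0:d}
piece 2:d rests on {1:d}
piece 3:b — minimal
piece 4:b rests on {3:b}
piece 5:b rests on {4:b}
piece 6:a rests on {5:b}
piece 7:c rests on {5:b}
minimal pieces: {0:d, 3:b}
ways to finish when only these pieces remain (= sum over removing one remaining piece with nothing left below it):
  1 left: {2}→1  {6}→1  {7}→1
  2 left: {1,2}→1  {2,6}→2  {2,7}→2  {6,7}→2
  3 left: {0,1,2}→1  {1,2,6}→3  {1,2,7}→3  {2,6,7}→6  {5,6,7}→2
  4 left: {0,1,2,6}→4  {0,1,2,7}→4  {1,2,6,7}→12  {2,5,6,7}→8  {4,5,6,7}→2
  5 left: {0,1,2,6,7}→20  {1,2,5,6,7}→20  {2,4,5,6,7}→10  {3,4,5,6,7}→2
  6 left: {0,1,2,5,6,7}→40  {1,2,4,5,6,7}→30  {2,3,4,5,6,7}→12
  placing 0:d first → 42 extensions
  placing 3:b first → 70 extensions
total linear extensions = 112

112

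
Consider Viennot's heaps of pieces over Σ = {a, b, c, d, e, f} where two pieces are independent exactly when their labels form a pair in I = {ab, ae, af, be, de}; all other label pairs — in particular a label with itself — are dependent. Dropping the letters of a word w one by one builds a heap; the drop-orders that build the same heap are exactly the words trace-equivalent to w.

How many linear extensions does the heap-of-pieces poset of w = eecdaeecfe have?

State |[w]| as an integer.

6

#0=e has no predecessor
#1=e depends on [0:e]
#2=c depends on [1:e]
#3=d depends on [2:c]
#4=a depends on [3:d]
#5=e depends on [2:c]
#6=e depends on [5:e]
#7=c depends on [4:a, 6:e]
#8=f depends on [7:c]
#9=e depends on [8:f]
sources: [0:e]
N(rest) = Σ N(rest − s) over sources s of rest; N(one piece) = 1:
  size 1 → [9]=1
  size 2 → [8,9]=1
  size 3 → [7,8,9]=1
  size 4 → [4,7,8,9]=1  [6,7,8,9]=1
  size 5 → [3,4,7,8,9]=1  [4,6,7,8,9]=2  [5,6,7,8,9]=1
  size 6 → [3,4,6,7,8,9]=3  [4,5,6,7,8,9]=3
  size 7 → [3,4,5,6,7,8,9]=6
  size 8 → [2,3,4,5,6,7,8,9]=6
  first=0(e) contributes 6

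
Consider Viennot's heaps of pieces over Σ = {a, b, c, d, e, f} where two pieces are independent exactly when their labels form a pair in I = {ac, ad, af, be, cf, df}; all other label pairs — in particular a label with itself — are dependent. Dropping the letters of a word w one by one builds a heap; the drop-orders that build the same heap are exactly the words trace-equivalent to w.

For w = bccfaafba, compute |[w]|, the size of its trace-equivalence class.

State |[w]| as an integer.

90

#0=b has no predecessor
#1=c depends on [0:b]
#2=c depends on [1:c]
#3=f depends on [0:b]
#4=a depends on [0:b]
#5=a depends on [4:a]
#6=f depends on [3:f]
#7=b depends on [2:c, 5:a, 6:f]
#8=a depends on [7:b]
sources: [0:b]
N(rest) = Σ N(rest − s) over sources s of rest; N(one piece) = 1:
  size 1 → [8]=1
  size 2 → [7,8]=1
  size 3 → [2,7,8]=1  [5,7,8]=1  [6,7,8]=1
  size 4 → [1,2,7,8]=1  [2,5,7,8]=2  [2,6,7,8]=2  [3,6,7,8]=1  [4,5,7,8]=1  [5,6,7,8]=2
  size 5 → [1,2,5,7,8]=3  [1,2,6,7,8]=3  [2,3,6,7,8]=3  [2,4,5,7,8]=3  [2,5,6,7,8]=6  [3,5,6,7,8]=3  [4,5,6,7,8]=3
  size 6 → [1,2,3,6,7,8]=6  [1,2,4,5,7,8]=6  [1,2,5,6,7,8]=12  [2,3,5,6,7,8]=12  [2,4,5,6,7,8]=12  [3,4,5,6,7,8]=6
  size 7 → [1,2,3,5,6,7,8]=30  [1,2,4,5,6,7,8]=30  [2,3,4,5,6,7,8]=30
  first=0(b) contributes 90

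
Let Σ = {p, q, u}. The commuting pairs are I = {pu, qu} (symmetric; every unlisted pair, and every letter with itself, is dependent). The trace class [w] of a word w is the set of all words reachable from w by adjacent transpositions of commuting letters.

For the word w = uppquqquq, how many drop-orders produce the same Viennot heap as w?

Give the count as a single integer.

piece 0:u — minimal
piece 1:p — minimal
piece 2:p rests on {1:p}
piece 3:q rests on {2:p}
piece 4:u rests on {0:u}
piece 5:q rests on {3:q}
piece 6:q rests on {5:q}
piece 7:u rests on {4:u}
piece 8:q rests on {6:q}
minimal pieces: {0:u, 1:p}
ways to finish when only these pieces remain (= sum over removing one remaining piece with nothing left below it):
  1 left: {7}→1  {8}→1
  2 left: {4,7}→1  {6,8}→1  {7,8}→2
  3 left: {0,4,7}→1  {4,7,8}→3  {5,6,8}→1  {6,7,8}→3
  4 left: {0,4,7,8}→4  {3,5,6,8}→1  {4,6,7,8}→6  {5,6,7,8}→4
  5 left: {0,4,6,7,8}→10  {2,3,5,6,8}→1  {3,5,6,7,8}→5  {4,5,6,7,8}→10
  6 left: {0,4,5,6,7,8}→20  {1,2,3,5,6,8}→1  {2,3,5,6,7,8}→6  {3,4,5,6,7,8}→15
  7 left: {0,3,4,5,6,7,8}→35  {1,2,3,5,6,7,8}→7  {2,3,4,5,6,7,8}→21
  placing 0:u first → 28 extensions
  placing 1:p first → 56 extensions
total linear extensions = 84

84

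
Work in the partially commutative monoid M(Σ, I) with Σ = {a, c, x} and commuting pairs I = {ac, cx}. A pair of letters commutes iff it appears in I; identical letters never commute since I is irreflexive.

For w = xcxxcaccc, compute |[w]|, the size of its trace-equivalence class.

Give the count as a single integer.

piece 0:x — minimal
piece 1:c — minimal
piece 2:x rests on {0:x}
piece 3:x rests on {2:x}
piece 4:c rests on {1:c}
piece 5:a rests on {3:x}
piece 6:c rests on {4:c}
piece 7:c rests on {6:c}
piece 8:c rests on {7:c}
minimal pieces: {0:x, 1:c}
ways to finish when only these pieces remain (= sum over removing one remaining piece with nothing left below it):
  1 left: {5}→1  {8}→1
  2 left: {3,5}→1  {5,8}→2  {7,8}→1
  3 left: {2,3,5}→1  {3,5,8}→3  {5,7,8}→3  {6,7,8}→1
  4 left: {0,2,3,5}→1  {2,3,5,8}→4  {3,5,7,8}→6  {4,6,7,8}→1  {5,6,7,8}→4
  5 left: {0,2,3,5,8}→5  {1,4,6,7,8}→1  {2,3,5,7,8}→10  {3,5,6,7,8}→10  {4,5,6,7,8}→5
  6 left: {0,2,3,5,7,8}→15  {1,4,5,6,7,8}→6  {2,3,5,6,7,8}→20  {3,4,5,6,7,8}→15
  7 left: {0,2,3,5,6,7,8}→35  {1,3,4,5,6,7,8}→21  {2,3,4,5,6,7,8}→35
  placing 0:x first → 56 extensions
  placing 1:c first → 70 extensions
total linear extensions = 126

126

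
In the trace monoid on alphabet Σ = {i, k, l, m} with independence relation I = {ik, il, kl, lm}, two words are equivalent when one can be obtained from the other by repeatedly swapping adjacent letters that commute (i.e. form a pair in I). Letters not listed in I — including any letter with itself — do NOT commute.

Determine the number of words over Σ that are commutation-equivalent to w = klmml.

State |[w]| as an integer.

drop 0:k onto floor
drop 1:l onto floor
drop 2:m onto {0:k}
drop 3:m onto {2:m}
drop 4:l onto {1:l}
ground layer = {0:k, 1:l}
drop-orders for the pieces not yet dropped (sum over which currently-grounded one goes next):
  1 to go: {3} 1  {4} 1
  2 to go: {1,4} 1  {2,3} 1  {3,4} 2
  3 to go: {0,2,3} 1  {1,3,4} 3  {2,3,4} 3
  if 0:k drops first: 6 orders
  if 1:l drops first: 4 orders
heap linearizations: 10

10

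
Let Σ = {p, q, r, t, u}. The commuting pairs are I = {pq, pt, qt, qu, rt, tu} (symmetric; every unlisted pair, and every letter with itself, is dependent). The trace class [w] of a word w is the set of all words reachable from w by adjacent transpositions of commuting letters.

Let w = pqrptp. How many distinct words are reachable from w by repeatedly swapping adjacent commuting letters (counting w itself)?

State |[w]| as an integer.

12

piece 0:p — minimal
piece 1:q — minimal
piece 2:r rests on {0:p, 1:q}
piece 3:p rests on {2:r}
piece 4:t — minimal
piece 5:p rests on {3:p}
minimal pieces: {0:p, 1:q, 4:t}
ways to finish when only these pieces remain (= sum over removing one remaining piece with nothing left below it):
  1 left: {4}→1  {5}→1
  2 left: {3,5}→1  {4,5}→2
  3 left: {2,3,5}→1  {3,4,5}→3
  4 left: {0,2,3,5}→1  {1,2,3,5}→1  {2,3,4,5}→4
  placing 0:p first → 5 extensions
  placing 1:q first → 5 extensions
  placing 4:t first → 2 extensions
total linear extensions = 12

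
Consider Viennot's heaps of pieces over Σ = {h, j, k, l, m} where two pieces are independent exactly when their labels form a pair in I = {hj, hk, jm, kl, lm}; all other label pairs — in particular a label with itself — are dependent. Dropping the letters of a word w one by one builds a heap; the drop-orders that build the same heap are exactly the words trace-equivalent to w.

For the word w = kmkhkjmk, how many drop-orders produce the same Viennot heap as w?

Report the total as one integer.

piece 0:k — minimal
piece 1:m rests on {0:k}
piece 2:k rests on {1:m}
piece 3:h rests on {1:m}
piece 4:k rests on {2:k}
piece 5:j rests on {4:k}
piece 6:m rests on {3:h, 4:k}
piece 7:k rests on {5:j, 6:m}
minimal pieces: {0:k}
ways to finish when only these pieces remain (= sum over removing one remaining piece with nothing left below it):
  1 left: {7}→1
  2 left: {5,7}→1  {6,7}→1
  3 left: {3,6,7}→1  {5,6,7}→2
  4 left: {3,5,6,7}→3  {4,5,6,7}→2
  5 left: {2,4,5,6,7}→2  {3,4,5,6,7}→5
  6 left: {2,3,4,5,6,7}→7
  placing 0:k first → 7 extensions

7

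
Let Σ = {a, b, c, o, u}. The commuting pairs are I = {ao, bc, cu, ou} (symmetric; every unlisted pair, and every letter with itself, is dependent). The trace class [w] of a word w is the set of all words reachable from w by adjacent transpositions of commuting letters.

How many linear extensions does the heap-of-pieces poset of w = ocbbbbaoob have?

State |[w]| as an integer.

15

0(o) covers ∅
1(c) covers 0:o
2(b) covers 0:o
3(b) covers 2:b
4(b) covers 3:b
5(b) covers 4:b
6(a) covers 1:c, 5:b
7(o) covers 1:c, 5:b
8(o) covers 7:o
9(b) covers 6:a, 8:o
floor of heap: 0:o
completions by unplaced set U, small U first (add the entries for U minus each lowest piece of U):
  |U|=1: {9}:1
  |U|=2: {6,9}:1  {8,9}:1
  |U|=3: {6,8,9}:2  {7,8,9}:1
  |U|=4: {6,7,8,9}:3
  |U|=5: {1,6,7,8,9}:3  {5,6,7,8,9}:3
  |U|=6: {1,5,6,7,8,9}:6  {4,5,6,7,8,9}:3
  |U|=7: {1,4,5,6,7,8,9}:9  {3,4,5,6,7,8,9}:3
  |U|=8: {1,3,4,5,6,7,8,9}:12  {2,3,4,5,6,7,8,9}:3
  start at 0(o): 15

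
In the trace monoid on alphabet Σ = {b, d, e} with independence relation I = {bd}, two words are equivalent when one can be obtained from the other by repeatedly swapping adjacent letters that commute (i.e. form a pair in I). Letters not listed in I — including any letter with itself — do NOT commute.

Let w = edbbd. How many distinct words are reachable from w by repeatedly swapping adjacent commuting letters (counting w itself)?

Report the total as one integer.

6

0(e) covers ∅
1(d) covers 0:e
2(b) covers 0:e
3(b) covers 2:b
4(d) covers 1:d
floor of heap: 0:e
completions by unplaced set U, small U first (add the entries for U minus each lowest piece of U):
  |U|=1: {3}:1  {4}:1
  |U|=2: {1,4}:1  {2,3}:1  {3,4}:2
  |U|=3: {1,3,4}:3  {2,3,4}:3
  start at 0(e): 6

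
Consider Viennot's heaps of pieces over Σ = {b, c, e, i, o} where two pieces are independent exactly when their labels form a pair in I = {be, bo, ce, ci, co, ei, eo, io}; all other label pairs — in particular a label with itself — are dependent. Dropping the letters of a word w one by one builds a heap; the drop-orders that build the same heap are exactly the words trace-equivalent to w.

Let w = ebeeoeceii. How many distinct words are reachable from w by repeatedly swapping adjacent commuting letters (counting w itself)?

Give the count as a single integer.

0(e) covers ∅
1(b) covers ∅
2(e) covers 0:e
3(e) covers 2:e
4(o) covers ∅
5(e) covers 3:e
6(c) covers 1:b
7(e) covers 5:e
8(i) covers 1:b
9(i) covers 8:i
floor of heap: 0:e, 1:b, 4:o
completions by unplaced set U, small U first (add the entries for U minus each lowest piece of U):
  |U|=1: {4}:1  {6}:1  {7}:1  {9}:1
  |U|=2: {4,6}:2  {4,7}:2  {4,9}:2  {5,7}:1  {6,7}:2  {6,9}:2  {7,9}:2  {8,9}:1
  |U|=3: {3,5,7}:1  {4,5,7}:3  {4,6,7}:6  {4,6,9}:6  {4,7,9}:6  {4,8,9}:3  {5,6,7}:3  {5,7,9}:3  {6,7,9}:6  {6,8,9}:3  {7,8,9}:3
  |U|=4: {1,6,8,9}:3  {2,3,5,7}:1  {3,4,5,7}:4  {3,5,6,7}:4  {3,5,7,9}:4  {4,5,6,7}:12  {4,5,7,9}:12  {4,6,7,9}:24  {4,6,8,9}:12  {4,7,8,9}:12  {5,6,7,9}:12  {5,7,8,9}:6  {6,7,8,9}:12
  |U|=5: {0,2,3,5,7}:1  {1,4,6,8,9}:15  {1,6,7,8,9}:15  {2,3,4,5,7}:5  {2,3,5,6,7}:5  {2,3,5,7,9}:5  {3,4,5,6,7}:20  {3,4,5,7,9}:20  {3,5,6,7,9}:20  {3,5,7,8,9}:10  {4,5,6,7,9}:60  {4,5,7,8,9}:30  {4,6,7,8,9}:60  {5,6,7,8,9}:30
  |U|=6: {0,2,3,4,5,7}:6  {0,2,3,5,6,7}:6  {0,2,3,5,7,9}:6  {1,4,6,7,8,9}:90  {1,5,6,7,8,9}:45  {2,3,4,5,6,7}:30  {2,3,4,5,7,9}:30  {2,3,5,6,7,9}:30  {2,3,5,7,8,9}:15  {3,4,5,6,7,9}:120  {3,4,5,7,8,9}:60  {3,5,6,7,8,9}:60  {4,5,6,7,8,9}:180
  |U|=7: {0,2,3,4,5,6,7}:42  {0,2,3,4,5,7,9}:42  {0,2,3,5,6,7,9}:42  {0,2,3,5,7,8,9}:21  {1,3,5,6,7,8,9}:105  {1,4,5,6,7,8,9}:315  {2,3,4,5,6,7,9}:210  {2,3,4,5,7,8,9}:105  {2,3,5,6,7,8,9}:105  {3,4,5,6,7,8,9}:420
  |U|=8: {0,2,3,4,5,6,7,9}:336  {0,2,3,4,5,7,8,9}:168  {0,2,3,5,6,7,8,9}:168  {1,2,3,5,6,7,8,9}:210  {1,3,4,5,6,7,8,9}:840  {2,3,4,5,6,7,8,9}:840
  start at 0(e): 1890
  start at 1(b): 1512
  start at 4(o): 378
sum over floor = 3780

3780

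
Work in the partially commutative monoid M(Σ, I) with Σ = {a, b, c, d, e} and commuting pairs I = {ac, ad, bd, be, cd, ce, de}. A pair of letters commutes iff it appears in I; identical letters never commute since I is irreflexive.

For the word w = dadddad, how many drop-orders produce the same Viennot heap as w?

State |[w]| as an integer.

0(d) covers ∅
1(a) covers ∅
2(d) covers 0:d
3(d) covers 2:d
4(d) covers 3:d
5(a) covers 1:a
6(d) covers 4:d
floor of heap: 0:d, 1:a
completions by unplaced set U, small U first (add the entries for U minus each lowest piece of U):
  |U|=1: {5}:1  {6}:1
  |U|=2: {1,5}:1  {4,6}:1  {5,6}:2
  |U|=3: {1,5,6}:3  {3,4,6}:1  {4,5,6}:3
  |U|=4: {1,4,5,6}:6  {2,3,4,6}:1  {3,4,5,6}:4
  |U|=5: {0,2,3,4,6}:1  {1,3,4,5,6}:10  {2,3,4,5,6}:5
  start at 0(d): 15
  start at 1(a): 6
sum over floor = 21

21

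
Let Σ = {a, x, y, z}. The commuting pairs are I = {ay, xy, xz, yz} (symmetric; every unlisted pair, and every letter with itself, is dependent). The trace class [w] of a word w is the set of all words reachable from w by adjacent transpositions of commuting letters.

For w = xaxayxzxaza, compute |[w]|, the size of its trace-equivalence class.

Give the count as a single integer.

0(x) covers ∅
1(a) covers 0:x
2(x) covers 1:a
3(a) covers 2:x
4(y) covers ∅
5(x) covers 3:a
6(z) covers 3:a
7(x) covers 5:x
8(a) covers 6:z, 7:x
9(z) covers 8:a
10(a) covers 9:z
floor of heap: 0:x, 4:y
completions by unplaced set U, small U first (add the entries for U minus each lowest piece of U):
  |U|=1: {4}:1  {10}:1
  |U|=2: {4,10}:2  {9,10}:1
  |U|=3: {4,9,10}:3  {8,9,10}:1
  |U|=4: {4,8,9,10}:4  {6,8,9,10}:1  {7,8,9,10}:1
  |U|=5: {4,6,8,9,10}:5  {4,7,8,9,10}:5  {5,7,8,9,10}:1  {6,7,8,9,10}:2
  |U|=6: {4,5,7,8,9,10}:6  {4,6,7,8,9,10}:12  {5,6,7,8,9,10}:3
  |U|=7: {3,5,6,7,8,9,10}:3  {4,5,6,7,8,9,10}:21
  |U|=8: {2,3,5,6,7,8,9,10}:3  {3,4,5,6,7,8,9,10}:24
  |U|=9: {1,2,3,5,6,7,8,9,10}:3  {2,3,4,5,6,7,8,9,10}:27
  start at 0(x): 30
  start at 4(y): 3
sum over floor = 33

33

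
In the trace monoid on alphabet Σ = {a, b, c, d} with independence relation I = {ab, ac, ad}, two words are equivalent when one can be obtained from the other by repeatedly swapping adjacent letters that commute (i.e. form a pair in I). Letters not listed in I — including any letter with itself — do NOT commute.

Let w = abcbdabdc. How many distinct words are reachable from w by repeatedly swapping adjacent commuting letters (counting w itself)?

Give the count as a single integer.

0(a) covers ∅
1(b) covers ∅
2(c) covers 1:b
3(b) covers 2:c
4(d) covers 3:b
5(a) covers 0:a
6(b) covers 4:d
7(d) covers 6:b
8(c) covers 7:d
floor of heap: 0:a, 1:b
completions by unplaced set U, small U first (add the entries for U minus each lowest piece of U):
  |U|=1: {5}:1  {8}:1
  |U|=2: {0,5}:1  {5,8}:2  {7,8}:1
  |U|=3: {0,5,8}:3  {5,7,8}:3  {6,7,8}:1
  |U|=4: {0,5,7,8}:6  {4,6,7,8}:1  {5,6,7,8}:4
  |U|=5: {0,5,6,7,8}:10  {3,4,6,7,8}:1  {4,5,6,7,8}:5
  |U|=6: {0,4,5,6,7,8}:15  {2,3,4,6,7,8}:1  {3,4,5,6,7,8}:6
  |U|=7: {0,3,4,5,6,7,8}:21  {1,2,3,4,6,7,8}:1  {2,3,4,5,6,7,8}:7
  start at 0(a): 8
  start at 1(b): 28
sum over floor = 36

36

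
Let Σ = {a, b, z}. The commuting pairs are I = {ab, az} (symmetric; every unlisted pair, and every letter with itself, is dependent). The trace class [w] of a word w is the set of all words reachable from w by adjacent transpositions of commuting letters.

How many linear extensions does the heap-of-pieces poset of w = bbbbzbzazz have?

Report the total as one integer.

10

piece 0:b — minimal
piece 1:b rests on {0:b}
piece 2:b rests on {1:b}
piece 3:b rests on {2:b}
piece 4:z rests on {3:b}
piece 5:b rests on {4:z}
piece 6:z rests on {5:b}
piece 7:a — minimal
piece 8:z rests on {6:z}
piece 9:z rests on {8:z}
minimal pieces: {0:b, 7:a}
ways to finish when only these pieces remain (= sum over removing one remaining piece with nothing left below it):
  1 left: {7}→1  {9}→1
  2 left: {7,9}→2  {8,9}→1
  3 left: {6,8,9}→1  {7,8,9}→3
  4 left: {5,6,8,9}→1  {6,7,8,9}→4
  5 left: {4,5,6,8,9}→1  {5,6,7,8,9}→5
  6 left: {3,4,5,6,8,9}→1  {4,5,6,7,8,9}→6
  7 left: {2,3,4,5,6,8,9}→1  {3,4,5,6,7,8,9}→7
  8 left: {1,2,3,4,5,6,8,9}→1  {2,3,4,5,6,7,8,9}→8
  placing 0:b first → 9 extensions
  placing 7:a first → 1 extensions
total linear extensions = 10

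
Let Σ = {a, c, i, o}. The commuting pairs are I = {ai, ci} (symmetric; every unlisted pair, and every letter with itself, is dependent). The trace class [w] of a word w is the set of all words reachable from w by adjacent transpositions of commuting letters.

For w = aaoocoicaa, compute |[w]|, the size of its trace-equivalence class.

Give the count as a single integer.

piece 0:a — minimal
piece 1:a rests on {0:a}
piece 2:o rests on {1:a}
piece 3:o rests on {2:o}
piece 4:c rests on {3:o}
piece 5:o rests on {4:c}
piece 6:i rests on {5:o}
piece 7:c rests on {5:o}
piece 8:a rests on {7:c}
piece 9:a rests on {8:a}
minimal pieces: {0:a}
ways to finish when only these pieces remain (= sum over removing one remaining piece with nothing left below it):
  1 left: {6}→1  {9}→1
  2 left: {6,9}→2  {8,9}→1
  3 left: {6,8,9}→3  {7,8,9}→1
  4 left: {6,7,8,9}→4
  5 left: {5,6,7,8,9}→4
  6 left: {4,5,6,7,8,9}→4
  7 left: {3,4,5,6,7,8,9}→4
  8 left: {2,3,4,5,6,7,8,9}→4
  placing 0:a first → 4 extensions

4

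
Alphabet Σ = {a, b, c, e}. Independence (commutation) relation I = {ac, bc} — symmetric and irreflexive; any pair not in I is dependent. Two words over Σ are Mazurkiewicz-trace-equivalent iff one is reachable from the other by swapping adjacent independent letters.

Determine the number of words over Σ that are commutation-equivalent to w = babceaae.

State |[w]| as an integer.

#0=b has no predecessor
#1=a depends on [0:b]
#2=b depends on [1:a]
#3=c has no predecessor
#4=e depends on [2:b, 3:c]
#5=a depends on [4:e]
#6=a depends on [5:a]
#7=e depends on [6:a]
sources: [0:b, 3:c]
N(rest) = Σ N(rest − s) over sources s of rest; N(one piece) = 1:
  size 1 → [7]=1
  size 2 → [6,7]=1
  size 3 → [5,6,7]=1
  size 4 → [4,5,6,7]=1
  size 5 → [2,4,5,6,7]=1  [3,4,5,6,7]=1
  size 6 → [1,2,4,5,6,7]=1  [2,3,4,5,6,7]=2
  first=0(b) contributes 3
  first=3(c) contributes 1
|[w]| = 4

4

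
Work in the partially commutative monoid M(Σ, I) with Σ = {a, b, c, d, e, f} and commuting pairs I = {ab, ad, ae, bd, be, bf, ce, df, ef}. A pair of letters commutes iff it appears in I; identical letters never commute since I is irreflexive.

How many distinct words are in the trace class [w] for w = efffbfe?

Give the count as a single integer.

#0=e has no predecessor
#1=f has no predecessor
#2=f depends on [1:f]
#3=f depends on [2:f]
#4=b has no predecessor
#5=f depends on [3:f]
#6=e depends on [0:e]
sources: [0:e, 1:f, 4:b]
N(rest) = Σ N(rest − s) over sources s of rest; N(one piece) = 1:
  size 1 → [4]=1  [5]=1  [6]=1
  size 2 → [0,6]=1  [3,5]=1  [4,5]=2  [4,6]=2  [5,6]=2
  size 3 → [0,4,6]=3  [0,5,6]=3  [2,3,5]=1  [3,4,5]=3  [3,5,6]=3  [4,5,6]=6
  size 4 → [0,3,5,6]=6  [0,4,5,6]=12  [1,2,3,5]=1  [2,3,4,5]=4  [2,3,5,6]=4  [3,4,5,6]=12
  size 5 → [0,2,3,5,6]=10  [0,3,4,5,6]=30  [1,2,3,4,5]=5  [1,2,3,5,6]=5  [2,3,4,5,6]=20
  first=0(e) contributes 30
  first=1(f) contributes 60
  first=4(b) contributes 15
|[w]| = 105

105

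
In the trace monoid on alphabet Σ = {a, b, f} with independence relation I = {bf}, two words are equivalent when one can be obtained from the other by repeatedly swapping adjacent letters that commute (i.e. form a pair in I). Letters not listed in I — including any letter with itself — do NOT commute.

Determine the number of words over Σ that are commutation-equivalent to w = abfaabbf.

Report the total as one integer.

6

piece 0:a — minimal
piece 1:b rests on {0:a}
piece 2:f rests on {0:a}
piece 3:a rests on {1:b, 2:f}
piece 4:a rests on {3:a}
piece 5:b rests on {4:a}
piece 6:b rests on {5:b}
piece 7:f rests on {4:a}
minimal pieces: {0:a}
ways to finish when only these pieces remain (= sum over removing one remaining piece with nothing left below it):
  1 left: {6}→1  {7}→1
  2 left: {5,6}→1  {6,7}→2
  3 left: {5,6,7}→3
  4 left: {4,5,6,7}→3
  5 left: {3,4,5,6,7}→3
  6 left: {1,3,4,5,6,7}→3  {2,3,4,5,6,7}→3
  placing 0:a first → 6 extensions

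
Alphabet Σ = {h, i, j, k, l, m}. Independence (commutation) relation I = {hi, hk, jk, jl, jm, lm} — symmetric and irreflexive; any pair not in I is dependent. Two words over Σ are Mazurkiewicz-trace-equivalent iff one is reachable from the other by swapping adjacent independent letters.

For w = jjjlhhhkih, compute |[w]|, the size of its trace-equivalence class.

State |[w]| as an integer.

90

drop 0:j onto floor
drop 1:j onto {0:j}
drop 2:j onto {1:j}
drop 3:l onto floor
drop 4:h onto {2:j, 3:l}
drop 5:h onto {4:h}
drop 6:h onto {5:h}
drop 7:k onto {3:l}
drop 8:i onto {2:j, 7:k}
drop 9:h onto {6:h}
ground layer = {0:j, 3:l}
drop-orders for the pieces not yet dropped (sum over which currently-grounded one goes next):
  1 to go: {8} 1  {9} 1
  2 to go: {6,9} 1  {7,8} 1  {8,9} 2
  3 to go: {5,6,9} 1  {6,8,9} 3  {7,8,9} 3
  4 to go: {4,5,6,9} 1  {5,6,8,9} 4  {6,7,8,9} 6
  5 to go: {4,5,6,8,9} 5  {5,6,7,8,9} 10
  6 to go: {2,4,5,6,8,9} 5  {4,5,6,7,8,9} 15
  7 to go: {1,2,4,5,6,8,9} 5  {2,4,5,6,7,8,9} 20  {3,4,5,6,7,8,9} 15
  8 to go: {0,1,2,4,5,6,8,9} 5  {1,2,4,5,6,7,8,9} 25  {2,3,4,5,6,7,8,9} 35
  if 0:j drops first: 60 orders
  if 3:l drops first: 30 orders
heap linearizations: 90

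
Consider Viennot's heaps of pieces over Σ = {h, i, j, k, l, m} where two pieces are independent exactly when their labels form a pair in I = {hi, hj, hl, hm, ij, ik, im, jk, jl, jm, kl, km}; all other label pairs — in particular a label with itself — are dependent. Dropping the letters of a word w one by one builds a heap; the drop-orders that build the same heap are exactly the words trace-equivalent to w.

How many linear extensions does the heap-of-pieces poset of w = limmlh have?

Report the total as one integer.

0(l) covers ∅
1(i) covers 0:l
2(m) covers 0:l
3(m) covers 2:m
4(l) covers 1:i, 3:m
5(h) covers ∅
floor of heap: 0:l, 5:h
completions by unplaced set U, small U first (add the entries for U minus each lowest piece of U):
  |U|=1: {4}:1  {5}:1
  |U|=2: {1,4}:1  {3,4}:1  {4,5}:2
  |U|=3: {1,3,4}:2  {1,4,5}:3  {2,3,4}:1  {3,4,5}:3
  |U|=4: {1,2,3,4}:3  {1,3,4,5}:8  {2,3,4,5}:4
  start at 0(l): 15
  start at 5(h): 3
sum over floor = 18

18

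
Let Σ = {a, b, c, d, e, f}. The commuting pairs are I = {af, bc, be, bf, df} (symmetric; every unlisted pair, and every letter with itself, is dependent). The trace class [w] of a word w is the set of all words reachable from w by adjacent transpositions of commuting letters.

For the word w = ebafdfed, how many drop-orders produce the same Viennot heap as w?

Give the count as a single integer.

16

drop 0:e onto floor
drop 1:b onto floor
drop 2:a onto {0:e, 1:b}
drop 3:f onto {0:e}
drop 4:d onto {2:a}
drop 5:f onto {3:f}
drop 6:e onto {4:d, 5:f}
drop 7:d onto {6:e}
ground layer = {0:e, 1:b}
drop-orders for the pieces not yet dropped (sum over which currently-grounded one goes next):
  1 to go: {7} 1
  2 to go: {6,7} 1
  3 to go: {4,6,7} 1  {5,6,7} 1
  4 to go: {2,4,6,7} 1  {3,5,6,7} 1  {4,5,6,7} 2
  5 to go: {1,2,4,6,7} 1  {2,4,5,6,7} 3  {3,4,5,6,7} 3
  6 to go: {1,2,4,5,6,7} 4  {2,3,4,5,6,7} 6
  if 0:e drops first: 10 orders
  if 1:b drops first: 6 orders
heap linearizations: 16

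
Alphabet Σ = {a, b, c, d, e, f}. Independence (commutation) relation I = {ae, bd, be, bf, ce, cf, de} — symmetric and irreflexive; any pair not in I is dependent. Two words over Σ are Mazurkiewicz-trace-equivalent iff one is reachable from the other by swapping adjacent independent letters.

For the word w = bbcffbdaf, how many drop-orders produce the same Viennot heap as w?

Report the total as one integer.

drop 0:b onto floor
drop 1:b onto {0:b}
drop 2:c onto {1:b}
drop 3:f onto floor
drop 4:f onto {3:f}
drop 5:b onto {2:c}
drop 6:d onto {2:c, 4:f}
drop 7:a onto {5:b, 6:d}
drop 8:f onto {7:a}
ground layer = {0:b, 3:f}
drop-orders for the pieces not yet dropped (sum over which currently-grounded one goes next):
  1 to go: {8} 1
  2 to go: {7,8} 1
  3 to go: {5,7,8} 1  {6,7,8} 1
  4 to go: {4,6,7,8} 1  {5,6,7,8} 2
  5 to go: {2,5,6,7,8} 2  {3,4,6,7,8} 1  {4,5,6,7,8} 3
  6 to go: {1,2,5,6,7,8} 2  {2,4,5,6,7,8} 5  {3,4,5,6,7,8} 4
  7 to go: {0,1,2,5,6,7,8} 2  {1,2,4,5,6,7,8} 7  {2,3,4,5,6,7,8} 9
  if 0:b drops first: 16 orders
  if 3:f drops first: 9 orders
heap linearizations: 25

25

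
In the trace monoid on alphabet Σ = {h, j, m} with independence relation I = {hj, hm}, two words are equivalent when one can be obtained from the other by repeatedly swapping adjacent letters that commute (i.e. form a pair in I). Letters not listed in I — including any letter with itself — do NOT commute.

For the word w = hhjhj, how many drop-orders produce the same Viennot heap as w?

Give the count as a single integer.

piece 0:h — minimal
piece 1:h rests on {0:h}
piece 2:j — minimal
piece 3:h rests on {1:h}
piece 4:j rests on {2:j}
minimal pieces: {0:h, 2:j}
ways to finish when only these pieces remain (= sum over removing one remaining piece with nothing left below it):
  1 left: {3}→1  {4}→1
  2 left: {1,3}→1  {2,4}→1  {3,4}→2
  3 left: {0,1,3}→1  {1,3,4}→3  {2,3,4}→3
  placing 0:h first → 6 extensions
  placing 2:j first → 4 extensions
total linear extensions = 10

10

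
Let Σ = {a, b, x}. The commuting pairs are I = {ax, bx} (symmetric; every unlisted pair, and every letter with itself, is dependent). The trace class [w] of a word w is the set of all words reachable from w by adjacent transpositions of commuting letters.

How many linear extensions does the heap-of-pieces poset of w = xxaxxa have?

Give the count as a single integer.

drop 0:x onto floor
drop 1:x onto {0:x}
drop 2:a onto floor
drop 3:x onto {1:x}
drop 4:x onto {3:x}
drop 5:a onto {2:a}
ground layer = {0:x, 2:a}
drop-orders for the pieces not yet dropped (sum over which currently-grounded one goes next):
  1 to go: {4} 1  {5} 1
  2 to go: {2,5} 1  {3,4} 1  {4,5} 2
  3 to go: {1,3,4} 1  {2,4,5} 3  {3,4,5} 3
  4 to go: {0,1,3,4} 1  {1,3,4,5} 4  {2,3,4,5} 6
  if 0:x drops first: 10 orders
  if 2:a drops first: 5 orders
heap linearizations: 15

15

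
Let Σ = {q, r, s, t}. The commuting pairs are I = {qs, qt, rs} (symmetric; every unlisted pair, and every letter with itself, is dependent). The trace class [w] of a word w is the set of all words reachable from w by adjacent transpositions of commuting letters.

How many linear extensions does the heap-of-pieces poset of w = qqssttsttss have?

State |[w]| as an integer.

55

0(q) covers ∅
1(q) covers 0:q
2(s) covers ∅
3(s) covers 2:s
4(t) covers 3:s
5(t) covers 4:t
6(s) covers 5:t
7(t) covers 6:s
8(t) covers 7:t
9(s) covers 8:t
10(s) covers 9:s
floor of heap: 0:q, 2:s
completions by unplaced set U, small U first (add the entries for U minus each lowest piece of U):
  |U|=1: {1}:1  {10}:1
  |U|=2: {0,1}:1  {1,10}:2  {9,10}:1
  |U|=3: {0,1,10}:3  {1,9,10}:3  {8,9,10}:1
  |U|=4: {0,1,9,10}:6  {1,8,9,10}:4  {7,8,9,10}:1
  |U|=5: {0,1,8,9,10}:10  {1,7,8,9,10}:5  {6,7,8,9,10}:1
  |U|=6: {0,1,7,8,9,10}:15  {1,6,7,8,9,10}:6  {5,6,7,8,9,10}:1
  |U|=7: {0,1,6,7,8,9,10}:21  {1,5,6,7,8,9,10}:7  {4,5,6,7,8,9,10}:1
  |U|=8: {0,1,5,6,7,8,9,10}:28  {1,4,5,6,7,8,9,10}:8  {3,4,5,6,7,8,9,10}:1
  |U|=9: {0,1,4,5,6,7,8,9,10}:36  {1,3,4,5,6,7,8,9,10}:9  {2,3,4,5,6,7,8,9,10}:1
  start at 0(q): 10
  start at 2(s): 45
sum over floor = 55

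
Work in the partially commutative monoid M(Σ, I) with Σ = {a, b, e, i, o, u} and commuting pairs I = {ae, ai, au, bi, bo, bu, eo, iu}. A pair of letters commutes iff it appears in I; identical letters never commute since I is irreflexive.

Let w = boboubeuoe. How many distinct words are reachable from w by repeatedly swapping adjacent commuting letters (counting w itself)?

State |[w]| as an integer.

#0=b has no predecessor
#1=o has no predecessor
#2=b depends on [0:b]
#3=o depends on [1:o]
#4=u depends on [3:o]
#5=b depends on [2:b]
#6=e depends on [4:u, 5:b]
#7=u depends on [6:e]
#8=o depends on [7:u]
#9=e depends on [7:u]
sources: [0:b, 1:o]
N(rest) = Σ N(rest − s) over sources s of rest; N(one piece) = 1:
  size 1 → [8]=1  [9]=1
  size 2 → [8,9]=2
  size 3 → [7,8,9]=2
  size 4 → [6,7,8,9]=2
  size 5 → [4,6,7,8,9]=2  [5,6,7,8,9]=2
  size 6 → [2,5,6,7,8,9]=2  [3,4,6,7,8,9]=2  [4,5,6,7,8,9]=4
  size 7 → [0,2,5,6,7,8,9]=2  [1,3,4,6,7,8,9]=2  [2,4,5,6,7,8,9]=6  [3,4,5,6,7,8,9]=6
  size 8 → [0,2,4,5,6,7,8,9]=8  [1,3,4,5,6,7,8,9]=8  [2,3,4,5,6,7,8,9]=12
  first=0(b) contributes 20
  first=1(o) contributes 20
|[w]| = 40

40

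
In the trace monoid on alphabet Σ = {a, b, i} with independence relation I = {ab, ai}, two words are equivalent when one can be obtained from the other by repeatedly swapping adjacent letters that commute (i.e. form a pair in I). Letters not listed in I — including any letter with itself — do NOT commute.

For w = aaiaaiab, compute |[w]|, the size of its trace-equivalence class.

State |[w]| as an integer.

0(a) covers ∅
1(a) covers 0:a
2(i) covers ∅
3(a) covers 1:a
4(a) covers 3:a
5(i) covers 2:i
6(a) covers 4:a
7(b) covers 5:i
floor of heap: 0:a, 2:i
completions by unplaced set U, small U first (add the entries for U minus each lowest piece of U):
  |U|=1: {6}:1  {7}:1
  |U|=2: {4,6}:1  {5,7}:1  {6,7}:2
  |U|=3: {2,5,7}:1  {3,4,6}:1  {4,6,7}:3  {5,6,7}:3
  |U|=4: {1,3,4,6}:1  {2,5,6,7}:4  {3,4,6,7}:4  {4,5,6,7}:6
  |U|=5: {0,1,3,4,6}:1  {1,3,4,6,7}:5  {2,4,5,6,7}:10  {3,4,5,6,7}:10
  |U|=6: {0,1,3,4,6,7}:6  {1,3,4,5,6,7}:15  {2,3,4,5,6,7}:20
  start at 0(a): 35
  start at 2(i): 21
sum over floor = 56

56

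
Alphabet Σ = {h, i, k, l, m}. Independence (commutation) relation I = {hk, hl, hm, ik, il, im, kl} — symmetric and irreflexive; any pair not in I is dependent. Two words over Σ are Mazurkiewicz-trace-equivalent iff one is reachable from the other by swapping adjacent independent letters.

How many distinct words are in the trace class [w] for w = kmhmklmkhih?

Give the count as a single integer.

piece 0:k — minimal
piece 1:m rests on {0:k}
piece 2:h — minimal
piece 3:m rests on {1:m}
piece 4:k rests on {3:m}
piece 5:l rests on {3:m}
piece 6:m rests on {4:k, 5:l}
piece 7:k rests on {6:m}
piece 8:h rests on {2:h}
piece 9:i rests on {8:h}
piece 10:h rests on {9:i}
minimal pieces: {0:k, 2:h}
ways to finish when only these pieces remain (= sum over removing one remaining piece with nothing left below it):
  1 left: {7}→1  {10}→1
  2 left: {6,7}→1  {7,10}→2  {9,10}→1
  3 left: {4,6,7}→1  {5,6,7}→1  {6,7,10}→3  {7,9,10}→3  {8,9,10}→1
  4 left: {2,8,9,10}→1  {4,5,6,7}→2  {4,6,7,10}→4  {5,6,7,10}→4  {6,7,9,10}→6  {7,8,9,10}→4
  5 left: {2,7,8,9,10}→5  {3,4,5,6,7}→2  {4,5,6,7,10}→10  {4,6,7,9,10}→10  {5,6,7,9,10}→10  {6,7,8,9,10}→10
  6 left: {1,3,4,5,6,7}→2  {2,6,7,8,9,10}→15  {3,4,5,6,7,10}→12  {4,5,6,7,9,10}→30  {4,6,7,8,9,10}→20  {5,6,7,8,9,10}→20
  7 left: {0,1,3,4,5,6,7}→2  {1,3,4,5,6,7,10}→14  {2,4,6,7,8,9,10}→35  {2,5,6,7,8,9,10}→35  {3,4,5,6,7,9,10}→42  {4,5,6,7,8,9,10}→70
  8 left: {0,1,3,4,5,6,7,10}→16  {1,3,4,5,6,7,9,10}→56  {2,4,5,6,7,8,9,10}→140  {3,4,5,6,7,8,9,10}→112
  9 left: {0,1,3,4,5,6,7,9,10}→72  {1,3,4,5,6,7,8,9,10}→168  {2,3,4,5,6,7,8,9,10}→252
  placing 0:k first → 420 extensions
  placing 2:h first → 240 extensions
total linear extensions = 660

660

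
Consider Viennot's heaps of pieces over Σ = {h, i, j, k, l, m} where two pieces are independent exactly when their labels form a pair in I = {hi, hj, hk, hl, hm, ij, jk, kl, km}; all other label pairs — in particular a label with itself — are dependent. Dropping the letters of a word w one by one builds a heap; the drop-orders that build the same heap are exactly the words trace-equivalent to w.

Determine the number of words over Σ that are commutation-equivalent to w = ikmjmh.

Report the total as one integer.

24

piece 0:i — minimal
piece 1:k rests on {0:i}
piece 2:m rests on {0:i}
piece 3:j rests on {2:m}
piece 4:m rests on {3:j}
piece 5:h — minimal
minimal pieces: {0:i, 5:h}
ways to finish when only these pieces remain (= sum over removing one remaining piece with nothing left below it):
  1 left: {1}→1  {4}→1  {5}→1
  2 left: {1,4}→2  {1,5}→2  {3,4}→1  {4,5}→2
  3 left: {1,3,4}→3  {1,4,5}→6  {2,3,4}→1  {3,4,5}→3
  4 left: {1,2,3,4}→4  {1,3,4,5}→12  {2,3,4,5}→4
  placing 0:i first → 20 extensions
  placing 5:h first → 4 extensions
total linear extensions = 24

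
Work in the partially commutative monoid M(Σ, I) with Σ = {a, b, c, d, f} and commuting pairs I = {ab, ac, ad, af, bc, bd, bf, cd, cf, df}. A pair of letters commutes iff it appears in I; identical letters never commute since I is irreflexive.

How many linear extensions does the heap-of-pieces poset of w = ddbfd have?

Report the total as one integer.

0(d) covers ∅
1(d) covers 0:d
2(b) covers ∅
3(f) covers ∅
4(d) covers 1:d
floor of heap: 0:d, 2:b, 3:f
completions by unplaced set U, small U first (add the entries for U minus each lowest piece of U):
  |U|=1: {2}:1  {3}:1  {4}:1
  |U|=2: {1,4}:1  {2,3}:2  {2,4}:2  {3,4}:2
  |U|=3: {0,1,4}:1  {1,2,4}:3  {1,3,4}:3  {2,3,4}:6
  start at 0(d): 12
  start at 2(b): 4
  start at 3(f): 4
sum over floor = 20

20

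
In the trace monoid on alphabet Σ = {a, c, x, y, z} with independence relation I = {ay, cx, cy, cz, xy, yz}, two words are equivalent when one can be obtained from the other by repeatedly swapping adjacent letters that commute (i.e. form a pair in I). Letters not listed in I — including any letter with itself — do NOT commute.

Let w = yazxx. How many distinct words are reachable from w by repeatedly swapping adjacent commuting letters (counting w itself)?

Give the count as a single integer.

5

piece 0:y — minimal
piece 1:a — minimal
piece 2:z rests on {1:a}
piece 3:x rests on {2:z}
piece 4:x rests on {3:x}
minimal pieces: {0:y, 1:a}
ways to finish when only these pieces remain (= sum over removing one remaining piece with nothing left below it):
  1 left: {0}→1  {4}→1
  2 left: {0,4}→2  {3,4}→1
  3 left: {0,3,4}→3  {2,3,4}→1
  placing 0:y first → 1 extensions
  placing 1:a first → 4 extensions
total linear extensions = 5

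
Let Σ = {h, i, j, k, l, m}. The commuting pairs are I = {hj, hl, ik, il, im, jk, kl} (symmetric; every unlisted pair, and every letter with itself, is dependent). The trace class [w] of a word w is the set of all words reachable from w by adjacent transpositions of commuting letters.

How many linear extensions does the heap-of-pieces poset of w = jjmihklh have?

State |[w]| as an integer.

0(j) covers ∅
1(j) covers 0:j
2(m) covers 1:j
3(i) covers 1:j
4(h) covers 2:m, 3:i
5(k) covers 4:h
6(l) covers 2:m
7(h) covers 5:k
floor of heap: 0:j
completions by unplaced set U, small U first (add the entries for U minus each lowest piece of U):
  |U|=1: {6}:1  {7}:1
  |U|=2: {5,7}:1  {6,7}:2
  |U|=3: {4,5,7}:1  {5,6,7}:3
  |U|=4: {3,4,5,7}:1  {4,5,6,7}:4
  |U|=5: {2,4,5,6,7}:4  {3,4,5,6,7}:5
  |U|=6: {2,3,4,5,6,7}:9
  start at 0(j): 9

9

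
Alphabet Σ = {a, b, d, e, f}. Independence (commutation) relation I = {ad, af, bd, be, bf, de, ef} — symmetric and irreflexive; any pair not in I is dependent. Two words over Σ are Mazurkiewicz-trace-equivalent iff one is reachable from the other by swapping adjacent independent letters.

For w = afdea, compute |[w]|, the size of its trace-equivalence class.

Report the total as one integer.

10

piece 0:a — minimal
piece 1:f — minimal
piece 2:d rests on {1:f}
piece 3:e rests on {0:a}
piece 4:a rests on {3:e}
minimal pieces: {0:a, 1:f}
ways to finish when only these pieces remain (= sum over removing one remaining piece with nothing left below it):
  1 left: {2}→1  {4}→1
  2 left: {1,2}→1  {2,4}→2  {3,4}→1
  3 left: {0,3,4}→1  {1,2,4}→3  {2,3,4}→3
  placing 0:a first → 6 extensions
  placing 1:f first → 4 extensions
total linear extensions = 10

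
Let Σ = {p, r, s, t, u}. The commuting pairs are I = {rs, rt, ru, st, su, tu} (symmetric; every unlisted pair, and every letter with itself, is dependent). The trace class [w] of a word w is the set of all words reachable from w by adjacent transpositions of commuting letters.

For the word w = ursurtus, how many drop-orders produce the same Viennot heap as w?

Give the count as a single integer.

1680

0(u) covers ∅
1(r) covers ∅
2(s) covers ∅
3(u) covers 0:u
4(r) covers 1:r
5(t) covers ∅
6(u) covers 3:u
7(s) covers 2:s
floor of heap: 0:u, 1:r, 2:s, 5:t
completions by unplaced set U, small U first (add the entries for U minus each lowest piece of U):
  |U|=1: {4}:1  {5}:1  {6}:1  {7}:1
  |U|=2: {1,4}:1  {2,7}:1  {3,6}:1  {4,5}:2  {4,6}:2  {4,7}:2  {5,6}:2  {5,7}:2  {6,7}:2
  |U|=3: {0,3,6}:1  {1,4,5}:3  {1,4,6}:3  {1,4,7}:3  {2,4,7}:3  {2,5,7}:3  {2,6,7}:3  {3,4,6}:3  {3,5,6}:3  {3,6,7}:3  {4,5,6}:6  {4,5,7}:6  {4,6,7}:6  {5,6,7}:6
  |U|=4: {0,3,4,6}:4  {0,3,5,6}:4  {0,3,6,7}:4  {1,2,4,7}:6  {1,3,4,6}:6  {1,4,5,6}:12  {1,4,5,7}:12  {1,4,6,7}:12  {2,3,6,7}:6  {2,4,5,7}:12  {2,4,6,7}:12  {2,5,6,7}:12  {3,4,5,6}:12  {3,4,6,7}:12  {3,5,6,7}:12  {4,5,6,7}:24
  |U|=5: {0,1,3,4,6}:10  {0,2,3,6,7}:10  {0,3,4,5,6}:20  {0,3,4,6,7}:20  {0,3,5,6,7}:20  {1,2,4,5,7}:30  {1,2,4,6,7}:30  {1,3,4,5,6}:30  {1,3,4,6,7}:30  {1,4,5,6,7}:60  {2,3,4,6,7}:30  {2,3,5,6,7}:30  {2,4,5,6,7}:60  {3,4,5,6,7}:60
  |U|=6: {0,1,3,4,5,6}:60  {0,1,3,4,6,7}:60  {0,2,3,4,6,7}:60  {0,2,3,5,6,7}:60  {0,3,4,5,6,7}:120  {1,2,3,4,6,7}:90  {1,2,4,5,6,7}:180  {1,3,4,5,6,7}:180  {2,3,4,5,6,7}:180
  start at 0(u): 630
  start at 1(r): 420
  start at 2(s): 420
  start at 5(t): 210
sum over floor = 1680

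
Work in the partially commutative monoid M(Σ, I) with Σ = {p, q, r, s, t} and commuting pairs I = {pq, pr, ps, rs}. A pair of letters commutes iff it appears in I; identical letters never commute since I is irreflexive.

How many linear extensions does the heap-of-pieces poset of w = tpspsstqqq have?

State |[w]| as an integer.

drop 0:t onto floor
drop 1:p onto {0:t}
drop 2:s onto {0:t}
drop 3:p onto {1:p}
drop 4:s onto {2:s}
drop 5:s onto {4:s}
drop 6:t onto {3:p, 5:s}
drop 7:q onto {6:t}
drop 8:q onto {7:q}
drop 9:q onto {8:q}
ground layer = {0:t}
drop-orders for the pieces not yet dropped (sum over which currently-grounded one goes next):
  1 to go: {9} 1
  2 to go: {8,9} 1
  3 to go: {7,8,9} 1
  4 to go: {6,7,8,9} 1
  5 to go: {3,6,7,8,9} 1  {5,6,7,8,9} 1
  6 to go: {1,3,6,7,8,9} 1  {3,5,6,7,8,9} 2  {4,5,6,7,8,9} 1
  7 to go: {1,3,5,6,7,8,9} 3  {2,4,5,6,7,8,9} 1  {3,4,5,6,7,8,9} 3
  8 to go: {1,3,4,5,6,7,8,9} 6  {2,3,4,5,6,7,8,9} 4
  if 0:t drops first: 10 orders

10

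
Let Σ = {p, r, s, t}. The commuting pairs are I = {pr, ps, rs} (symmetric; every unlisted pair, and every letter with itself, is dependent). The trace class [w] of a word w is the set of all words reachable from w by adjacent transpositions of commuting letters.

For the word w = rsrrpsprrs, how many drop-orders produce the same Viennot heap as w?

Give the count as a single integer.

2520

piece 0:r — minimal
piece 1:s — minimal
piece 2:r rests on {0:r}
piece 3:r rests on {2:r}
piece 4:p — minimal
piece 5:s rests on {1:s}
piece 6:p rests on {4:p}
piece 7:r rests on {3:r}
piece 8:r rests on {7:r}
piece 9:s rests on {5:s}
minimal pieces: {0:r, 1:s, 4:p}
ways to finish when only these pieces remain (= sum over removing one remaining piece with nothing left below it):
  1 left: {6}→1  {8}→1  {9}→1
  2 left: {4,6}→1  {5,9}→1  {6,8}→2  {6,9}→2  {7,8}→1  {8,9}→2
  3 left: {1,5,9}→1  {3,7,8}→1  {4,6,8}→3  {4,6,9}→3  {5,6,9}→3  {5,8,9}→3  {6,7,8}→3  {6,8,9}→6  {7,8,9}→3
  4 left: {1,5,6,9}→4  {1,5,8,9}→4  {2,3,7,8}→1  {3,6,7,8}→4  {3,7,8,9}→4  {4,5,6,9}→6  {4,6,7,8}→6  {4,6,8,9}→12  {5,6,8,9}→12  {5,7,8,9}→6  {6,7,8,9}→12
  5 left: {0,2,3,7,8}→1  {1,4,5,6,9}→10  {1,5,6,8,9}→20  {1,5,7,8,9}→10  {2,3,6,7,8}→5  {2,3,7,8,9}→5  {3,4,6,7,8}→10  {3,5,7,8,9}→10  {3,6,7,8,9}→20  {4,5,6,8,9}→30  {4,6,7,8,9}→30  {5,6,7,8,9}→30
  6 left: {0,2,3,6,7,8}→6  {0,2,3,7,8,9}→6  {1,3,5,7,8,9}→20  {1,4,5,6,8,9}→60  {1,5,6,7,8,9}→60  {2,3,4,6,7,8}→15  {2,3,5,7,8,9}→15  {2,3,6,7,8,9}→30  {3,4,6,7,8,9}→60  {3,5,6,7,8,9}→60  {4,5,6,7,8,9}→90
  7 left: {0,2,3,4,6,7,8}→21  {0,2,3,5,7,8,9}→21  {0,2,3,6,7,8,9}→42  {1,2,3,5,7,8,9}→35  {1,3,5,6,7,8,9}→140  {1,4,5,6,7,8,9}→210  {2,3,4,6,7,8,9}→105  {2,3,5,6,7,8,9}→105  {3,4,5,6,7,8,9}→210
  8 left: {0,1,2,3,5,7,8,9}→56  {0,2,3,4,6,7,8,9}→168  {0,2,3,5,6,7,8,9}→168  {1,2,3,5,6,7,8,9}→280  {1,3,4,5,6,7,8,9}→560  {2,3,4,5,6,7,8,9}→420
  placing 0:r first → 1260 extensions
  placing 1:s first → 756 extensions
  placing 4:p first → 504 extensions
total linear extensions = 2520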